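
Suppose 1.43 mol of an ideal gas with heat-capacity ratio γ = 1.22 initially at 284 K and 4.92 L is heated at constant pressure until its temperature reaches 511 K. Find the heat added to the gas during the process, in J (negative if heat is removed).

15000 J

P₁ = nRT₁/V₁ = 1.43×8.314×284/4.92 = 686 kPa.
Isobaric: P stays 686 kPa; V/T = const ⇒ T₂ = 511 K, V₂ = 8.85 L.
W = PΔV = 686×(8.85−4.92) kPa·L = 2700 J.
ΔU = nCvΔT = 1.43×37.8×(511−284) = 12300 J.
Q = ΔU + W = nCpΔT = 15000 J.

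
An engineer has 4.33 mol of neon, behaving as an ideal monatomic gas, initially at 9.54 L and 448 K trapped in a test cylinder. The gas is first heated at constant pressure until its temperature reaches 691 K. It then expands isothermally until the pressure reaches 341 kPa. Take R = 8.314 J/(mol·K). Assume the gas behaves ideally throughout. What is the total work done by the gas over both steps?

P₁ = nRT₁/V₁ = 4.33×8.314×448/9.54 = 1690 kPa.
Step 1 — Isobaric: P stays 1690 kPa; V/T = const ⇒ T₂ = 691 K, V₂ = 14.7 L.
W = PΔV = 1690×(14.7−9.54) kPa·L = 8750 J.
ΔU = nCvΔT = 4.33×12.5×(691−448) = 13100 J.
Q = ΔU + W = nCpΔT = 21900 J.
State after step 1: P = 1690 kPa, V = 14.7 L, T = 691 K.
Step 2 — Isothermal: T stays 691 K; PV = const ⇒ V₂ = 72.9 L, P₂ = 341 kPa.
ΔU = 0 (ideal gas, T constant).
W = nRT ln(V₂/V₁) = 4.33×8.314×691×ln(4.96) = 39800 J.
Q = ΔU + W = 39800 J.
Net over both steps: W = 48600 J, Q = 61700 J, ΔU = 13100 J.

48600 J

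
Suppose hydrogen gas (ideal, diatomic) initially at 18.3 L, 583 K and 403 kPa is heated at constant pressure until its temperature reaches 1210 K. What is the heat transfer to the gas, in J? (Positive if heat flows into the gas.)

27800 J

n = P₁V₁/(RT₁) = 403×18.3/(8.314×583) = 1.52 mol.
Isobaric: P stays 403 kPa; V/T = const ⇒ T₂ = 1210 K, V₂ = 38.0 L.
W = PΔV = 403×(38.0−18.3) kPa·L = 7930 J.
ΔU = nCvΔT = 1.52×20.8×(1210−583) = 19800 J.
Q = ΔU + W = nCpΔT = 27800 J.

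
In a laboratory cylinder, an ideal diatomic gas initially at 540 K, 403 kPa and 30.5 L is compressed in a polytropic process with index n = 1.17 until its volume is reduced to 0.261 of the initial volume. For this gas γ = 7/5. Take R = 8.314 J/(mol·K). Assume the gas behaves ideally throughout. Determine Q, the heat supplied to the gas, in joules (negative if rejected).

-10700 J

n = P₁V₁/(RT₁) = 403×30.5/(8.314×540) = 2.74 mol.
Polytropic n=1.17: T₂ = T₁(V₁/V₂)^(n−1) = 540×(3.83)^0.17 = 679 K; P₂ = P₁(V₁/V₂)^n = 1940 kPa.
W = (P₁V₁−P₂V₂)/(n−1) = (403×30.5−1940×7.96)/0.17 = -18500 J.
ΔU = nCvΔT = 2.74×20.8×(679−540) = 7880 J.
Q = ΔU + W = -10700 J.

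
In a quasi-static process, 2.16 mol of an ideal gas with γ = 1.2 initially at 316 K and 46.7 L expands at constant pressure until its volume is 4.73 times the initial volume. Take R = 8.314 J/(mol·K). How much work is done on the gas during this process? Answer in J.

-21200 J

P₁ = nRT₁/V₁ = 2.16×8.314×316/46.7 = 122 kPa.
Isobaric: P stays 122 kPa; V/T = const ⇒ T₂ = 1490 K, V₂ = 221 L.
W = PΔV = 122×(221−46.7) kPa·L = 21200 J.
Work done on the gas = −W_by = -21200 J.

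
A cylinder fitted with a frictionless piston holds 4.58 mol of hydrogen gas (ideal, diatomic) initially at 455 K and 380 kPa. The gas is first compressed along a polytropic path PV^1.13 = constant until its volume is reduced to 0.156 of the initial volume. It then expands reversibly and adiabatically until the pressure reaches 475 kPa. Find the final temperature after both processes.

339 K

V₁ = nRT₁/P₁ = 4.58×8.314×455/380 = 45.6 L.
Step 1 — Polytropic n=1.13: T₂ = T₁(V₁/V₂)^(n−1) = 455×(6.41)^0.13 = 579 K; P₂ = P₁(V₁/V₂)^n = 3100 kPa.
W = (P₁V₁−P₂V₂)/(n−1) = (380×45.6−3100×7.11)/0.13 = -36400 J.
ΔU = nCvΔT = 4.58×20.8×(579−455) = 11800 J.
Q = ΔU + W = -24600 J.
State after step 1: P = 3100 kPa, V = 7.11 L, T = 579 K.
Step 2 — Adiabatic: T₂/T₁ = (P₂/P₁)^((γ−1)/γ) ⇒ T₂ = 579×(0.153)^0.286 = 339 K; V₂ = 27.2 L.
ΔU = nCvΔT = 4.58×20.8×(339−579) = -22900 J.
Q = 0 for an adiabatic process, so W = −ΔU = 22900 J.
Net over both steps: W = -13500 J, Q = -24600 J, ΔU = -11100 J.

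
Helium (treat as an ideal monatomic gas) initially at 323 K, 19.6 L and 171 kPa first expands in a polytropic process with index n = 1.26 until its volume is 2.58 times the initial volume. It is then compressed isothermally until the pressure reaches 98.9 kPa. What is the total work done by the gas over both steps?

n = P₁V₁/(RT₁) = 171×19.6/(8.314×323) = 1.25 mol.
Step 1 — Polytropic n=1.26: T₂ = T₁(V₁/V₂)^(n−1) = 323×(0.388)^0.26 = 252 K; P₂ = P₁(V₁/V₂)^n = 51.8 kPa.
W = (P₁V₁−P₂V₂)/(n−1) = (171×19.6−51.8×50.6)/0.26 = 2820 J.
ΔU = nCvΔT = 1.25×12.5×(252−323) = -1100 J.
Q = ΔU + W = 1720 J.
State after step 1: P = 51.8 kPa, V = 50.6 L, T = 252 K.
Step 2 — Isothermal: T stays 252 K; PV = const ⇒ V₂ = 26.5 L, P₂ = 98.9 kPa.
ΔU = 0 (ideal gas, T constant).
W = nRT ln(V₂/V₁) = 1.25×8.314×252×ln(0.524) = -1690 J.
Q = ΔU + W = -1690 J.
Net over both steps: W = 1120 J, Q = 23.5 J, ΔU = -1100 J.

1120 J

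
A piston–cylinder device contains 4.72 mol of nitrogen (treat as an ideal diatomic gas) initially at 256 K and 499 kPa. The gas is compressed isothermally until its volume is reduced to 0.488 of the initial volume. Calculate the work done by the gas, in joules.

-7210 J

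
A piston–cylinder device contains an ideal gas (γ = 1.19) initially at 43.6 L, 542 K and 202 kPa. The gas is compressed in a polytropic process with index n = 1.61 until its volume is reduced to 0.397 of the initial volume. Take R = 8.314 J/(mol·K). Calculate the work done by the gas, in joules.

n = P₁V₁/(RT₁) = 202×43.6/(8.314×542) = 1.95 mol.
Polytropic n=1.61: T₂ = T₁(V₁/V₂)^(n−1) = 542×(2.52)^0.61 = 952 K; P₂ = P₁(V₁/V₂)^n = 894 kPa.
W = (P₁V₁−P₂V₂)/(n−1) = (202×43.6−894×17.3)/0.61 = -10900 J.

-10900 J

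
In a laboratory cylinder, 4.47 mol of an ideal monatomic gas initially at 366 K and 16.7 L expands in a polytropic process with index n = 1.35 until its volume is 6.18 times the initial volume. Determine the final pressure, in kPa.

69.7 kPa

P₁ = nRT₁/V₁ = 4.47×8.314×366/16.7 = 814 kPa.
Polytropic n=1.35: T₂ = T₁(V₁/V₂)^(n−1) = 366×(0.162)^0.35 = 193 K; P₂ = P₁(V₁/V₂)^n = 69.7 kPa.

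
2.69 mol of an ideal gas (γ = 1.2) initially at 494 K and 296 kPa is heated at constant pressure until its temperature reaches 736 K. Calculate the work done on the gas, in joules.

V₁ = nRT₁/P₁ = 2.69×8.314×494/296 = 37.3 L.
Isobaric: P stays 296 kPa; V/T = const ⇒ T₂ = 736 K, V₂ = 55.6 L.
W = PΔV = 296×(55.6−37.3) kPa·L = 5410 J.
Work done on the gas = −W_by = -5410 J.

-5410 J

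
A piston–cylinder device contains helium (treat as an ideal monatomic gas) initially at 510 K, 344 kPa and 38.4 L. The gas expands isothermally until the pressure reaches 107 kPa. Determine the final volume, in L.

Isothermal: T stays 510 K; PV = const ⇒ V₂ = 123 L, P₂ = 107 kPa.

123 L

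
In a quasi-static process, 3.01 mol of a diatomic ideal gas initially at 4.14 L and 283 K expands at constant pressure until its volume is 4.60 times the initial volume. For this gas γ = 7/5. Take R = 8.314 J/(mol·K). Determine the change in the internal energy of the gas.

P₁ = nRT₁/V₁ = 3.01×8.314×283/4.14 = 1710 kPa.
Isobaric: P stays 1710 kPa; V/T = const ⇒ T₂ = 1300 K, V₂ = 19.0 L.
For an ideal gas ΔU = nCvΔT with Cv = (5/2)R = 20.8 J/(mol·K).
ΔU = 3.01×20.8×(1300−283) = 63700 J.

63700 J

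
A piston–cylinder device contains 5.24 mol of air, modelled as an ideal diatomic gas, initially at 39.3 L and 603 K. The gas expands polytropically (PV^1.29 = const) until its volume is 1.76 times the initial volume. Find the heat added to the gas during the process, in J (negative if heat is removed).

P₁ = nRT₁/V₁ = 5.24×8.314×603/39.3 = 668 kPa.
Polytropic n=1.29: T₂ = T₁(V₁/V₂)^(n−1) = 603×(0.568)^0.29 = 512 K; P₂ = P₁(V₁/V₂)^n = 322 kPa.
W = (P₁V₁−P₂V₂)/(n−1) = (668×39.3−322×69.2)/0.29 = 13700 J.
ΔU = nCvΔT = 5.24×20.8×(512−603) = -9930 J.
Q = ΔU + W = 3770 J.

3770 J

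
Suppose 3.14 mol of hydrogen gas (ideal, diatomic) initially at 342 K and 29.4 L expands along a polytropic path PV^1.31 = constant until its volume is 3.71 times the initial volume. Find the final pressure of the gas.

54.5 kPa

P₁ = nRT₁/V₁ = 3.14×8.314×342/29.4 = 304 kPa.
Polytropic n=1.31: T₂ = T₁(V₁/V₂)^(n−1) = 342×(0.270)^0.31 = 228 K; P₂ = P₁(V₁/V₂)^n = 54.5 kPa.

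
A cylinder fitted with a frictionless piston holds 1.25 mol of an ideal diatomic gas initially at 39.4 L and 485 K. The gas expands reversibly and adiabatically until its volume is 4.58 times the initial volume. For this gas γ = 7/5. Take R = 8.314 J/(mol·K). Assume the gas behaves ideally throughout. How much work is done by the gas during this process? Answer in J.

5750 J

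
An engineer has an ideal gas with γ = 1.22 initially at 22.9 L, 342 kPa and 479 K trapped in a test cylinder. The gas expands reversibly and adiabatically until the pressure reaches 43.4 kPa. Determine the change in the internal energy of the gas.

-11100 J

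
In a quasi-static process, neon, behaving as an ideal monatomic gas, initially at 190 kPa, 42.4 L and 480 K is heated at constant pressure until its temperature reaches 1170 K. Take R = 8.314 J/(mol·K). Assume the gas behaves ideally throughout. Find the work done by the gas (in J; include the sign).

11600 J

n = P₁V₁/(RT₁) = 190×42.4/(8.314×480) = 2.02 mol.
Isobaric: P stays 190 kPa; V/T = const ⇒ T₂ = 1170 K, V₂ = 103 L.
W = PΔV = 190×(103−42.4) kPa·L = 11600 J.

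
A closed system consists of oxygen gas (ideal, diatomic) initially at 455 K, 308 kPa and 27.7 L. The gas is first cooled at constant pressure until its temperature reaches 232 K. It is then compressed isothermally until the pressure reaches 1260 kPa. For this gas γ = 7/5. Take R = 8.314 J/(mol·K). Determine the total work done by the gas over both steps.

n = P₁V₁/(RT₁) = 308×27.7/(8.314×455) = 2.26 mol.
Step 1 — Isobaric: P stays 308 kPa; V/T = const ⇒ T₂ = 232 K, V₂ = 14.1 L.
W = PΔV = 308×(14.1−27.7) kPa·L = -4180 J.
ΔU = nCvΔT = 2.26×20.8×(232−455) = -10500 J.
Q = ΔU + W = nCpΔT = -14600 J.
State after step 1: P = 308 kPa, V = 14.1 L, T = 232 K.
Step 2 — Isothermal: T stays 232 K; PV = const ⇒ V₂ = 3.45 L, P₂ = 1260 kPa.
ΔU = 0 (ideal gas, T constant).
W = nRT ln(V₂/V₁) = 2.26×8.314×232×ln(0.244) = -6130 J.
Q = ΔU + W = -6130 J.
Net over both steps: W = -10300 J, Q = -20800 J, ΔU = -10500 J.

-10300 J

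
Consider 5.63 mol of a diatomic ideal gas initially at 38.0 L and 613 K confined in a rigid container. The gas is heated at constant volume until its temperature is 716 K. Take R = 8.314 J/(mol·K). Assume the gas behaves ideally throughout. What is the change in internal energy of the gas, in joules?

P₁ = nRT₁/V₁ = 5.63×8.314×613/38.0 = 755 kPa.
Isochoric: V stays 38.0 L; P/T = const ⇒ T₂ = 716 K, P₂ = 882 kPa.
For an ideal gas ΔU = nCvΔT with Cv = (5/2)R = 20.8 J/(mol·K).
ΔU = 5.63×20.8×(716−613) = 12100 J.

12100 J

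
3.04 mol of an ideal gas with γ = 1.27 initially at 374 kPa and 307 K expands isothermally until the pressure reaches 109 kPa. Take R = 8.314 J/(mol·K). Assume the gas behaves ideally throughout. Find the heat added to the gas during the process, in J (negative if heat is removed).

9570 J

V₁ = nRT₁/P₁ = 3.04×8.314×307/374 = 20.7 L.
Isothermal: T stays 307 K; PV = const ⇒ V₂ = 71.2 L, P₂ = 109 kPa.
ΔU = 0 (ideal gas, T constant).
W = nRT ln(V₂/V₁) = 3.04×8.314×307×ln(3.43) = 9570 J.
Q = ΔU + W = 9570 J.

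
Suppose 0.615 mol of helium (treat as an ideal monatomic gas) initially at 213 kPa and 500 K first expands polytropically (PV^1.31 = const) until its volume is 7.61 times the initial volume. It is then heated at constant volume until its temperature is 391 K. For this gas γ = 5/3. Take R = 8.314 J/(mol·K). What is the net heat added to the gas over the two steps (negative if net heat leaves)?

V₁ = nRT₁/P₁ = 0.615×8.314×500/213 = 12.0 L.
Step 1 — Polytropic n=1.31: T₂ = T₁(V₁/V₂)^(n−1) = 500×(0.131)^0.31 = 267 K; P₂ = P₁(V₁/V₂)^n = 14.9 kPa.
W = (P₁V₁−P₂V₂)/(n−1) = (213×12.0−14.9×91.3)/0.31 = 3850 J.
ΔU = nCvΔT = 0.615×12.5×(267−500) = -1790 J.
Q = ΔU + W = 2060 J.
State after step 1: P = 14.9 kPa, V = 91.3 L, T = 267 K.
Step 2 — Isochoric: V stays 91.3 L; P/T = const ⇒ T₂ = 391 K, P₂ = 21.9 kPa.
W = 0 (no volume change).
ΔU = nCvΔT = 0.615×12.5×(391−267) = 955 J.
Q = ΔU = 955 J.
Net over both steps: W = 3850 J, Q = 3010 J, ΔU = -836 J.

3010 J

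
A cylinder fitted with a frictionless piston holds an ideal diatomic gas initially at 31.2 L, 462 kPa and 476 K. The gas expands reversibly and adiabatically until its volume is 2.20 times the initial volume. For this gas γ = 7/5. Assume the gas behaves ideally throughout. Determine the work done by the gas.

n = P₁V₁/(RT₁) = 462×31.2/(8.314×476) = 3.64 mol.
Adiabatic: TV^(γ−1) = const ⇒ T₂ = 476×(0.455)^0.400 = 347 K; PV^γ = const ⇒ P₂ = 153 kPa.
ΔU = nCvΔT = 3.64×20.8×(347−476) = -9750 J.
Q = 0 for an adiabatic process, so W = −ΔU = 9750 J.

9750 J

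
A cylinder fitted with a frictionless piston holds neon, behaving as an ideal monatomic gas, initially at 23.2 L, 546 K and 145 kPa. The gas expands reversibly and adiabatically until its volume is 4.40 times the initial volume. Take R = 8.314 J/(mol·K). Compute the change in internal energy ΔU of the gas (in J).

n = P₁V₁/(RT₁) = 145×23.2/(8.314×546) = 0.741 mol.
Adiabatic: TV^(γ−1) = const ⇒ T₂ = 546×(0.227)^0.667 = 203 K; PV^γ = const ⇒ P₂ = 12.3 kPa.
For an ideal gas ΔU = nCvΔT with Cv = (3/2)R = 12.5 J/(mol·K).
ΔU = 0.741×12.5×(203−546) = -3170 J.

-3170 J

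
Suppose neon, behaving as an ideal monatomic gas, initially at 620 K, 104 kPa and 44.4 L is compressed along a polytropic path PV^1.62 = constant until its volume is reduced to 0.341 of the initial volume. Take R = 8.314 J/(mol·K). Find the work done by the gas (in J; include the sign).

-7060 J

n = P₁V₁/(RT₁) = 104×44.4/(8.314×620) = 0.896 mol.
Polytropic n=1.62: T₂ = T₁(V₁/V₂)^(n−1) = 620×(2.93)^0.62 = 1210 K; P₂ = P₁(V₁/V₂)^n = 594 kPa.
W = (P₁V₁−P₂V₂)/(n−1) = (104×44.4−594×15.1)/0.62 = -7060 J.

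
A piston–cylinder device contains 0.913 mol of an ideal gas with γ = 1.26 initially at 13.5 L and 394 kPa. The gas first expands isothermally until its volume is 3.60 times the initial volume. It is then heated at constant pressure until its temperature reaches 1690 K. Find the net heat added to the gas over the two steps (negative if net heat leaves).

43200 J

T₁ = P₁V₁/(nR) = 394×13.5/(0.913×8.314) = 701 K.
Step 1 — Isothermal: T stays 701 K; PV = const ⇒ V₂ = 48.6 L, P₂ = 109 kPa.
ΔU = 0 (ideal gas, T constant).
W = nRT ln(V₂/V₁) = 0.913×8.314×701×ln(3.60) = 6810 J.
Q = ΔU + W = 6810 J.
State after step 1: P = 109 kPa, V = 48.6 L, T = 701 K.
Step 2 — Isobaric: P stays 109 kPa; V/T = const ⇒ T₂ = 1690 K, V₂ = 117 L.
W = PΔV = 109×(117−48.6) kPa·L = 7510 J.
ΔU = nCvΔT = 0.913×32.0×(1690−701) = 28900 J.
Q = ΔU + W = nCpΔT = 36400 J.
Net over both steps: W = 14300 J, Q = 43200 J, ΔU = 28900 J.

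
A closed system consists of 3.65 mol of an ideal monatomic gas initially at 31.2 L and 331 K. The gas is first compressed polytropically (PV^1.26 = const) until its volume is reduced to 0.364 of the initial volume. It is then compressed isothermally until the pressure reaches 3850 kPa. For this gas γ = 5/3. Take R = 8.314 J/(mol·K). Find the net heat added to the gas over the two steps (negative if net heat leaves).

P₁ = nRT₁/V₁ = 3.65×8.314×331/31.2 = 322 kPa.
Step 1 — Polytropic n=1.26: T₂ = T₁(V₁/V₂)^(n−1) = 331×(2.75)^0.26 = 430 K; P₂ = P₁(V₁/V₂)^n = 1150 kPa.
W = (P₁V₁−P₂V₂)/(n−1) = (322×31.2−1150×11.4)/0.26 = -11600 J.
ΔU = nCvΔT = 3.65×12.5×(430−331) = 4530 J.
Q = ΔU + W = -7080 J.
State after step 1: P = 1150 kPa, V = 11.4 L, T = 430 K.
Step 2 — Isothermal: T stays 430 K; PV = const ⇒ V₂ = 3.39 L, P₂ = 3850 kPa.
ΔU = 0 (ideal gas, T constant).
W = nRT ln(V₂/V₁) = 3.65×8.314×430×ln(0.299) = -15800 J.
Q = ΔU + W = -15800 J.
Net over both steps: W = -27400 J, Q = -22900 J, ΔU = 4530 J.

-22900 J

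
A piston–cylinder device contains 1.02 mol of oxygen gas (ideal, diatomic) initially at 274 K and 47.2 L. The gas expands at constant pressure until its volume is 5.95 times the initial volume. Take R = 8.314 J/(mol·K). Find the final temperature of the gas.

1630 K

P₁ = nRT₁/V₁ = 1.02×8.314×274/47.2 = 49.2 kPa.
Isobaric: P stays 49.2 kPa; V/T = const ⇒ T₂ = 1630 K, V₂ = 281 L.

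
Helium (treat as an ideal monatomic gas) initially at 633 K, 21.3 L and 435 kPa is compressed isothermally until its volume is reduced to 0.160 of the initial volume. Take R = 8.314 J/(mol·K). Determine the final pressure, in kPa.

2720 kPa

Isothermal: T stays 633 K; PV = const ⇒ V₂ = 3.41 L, P₂ = 2720 kPa.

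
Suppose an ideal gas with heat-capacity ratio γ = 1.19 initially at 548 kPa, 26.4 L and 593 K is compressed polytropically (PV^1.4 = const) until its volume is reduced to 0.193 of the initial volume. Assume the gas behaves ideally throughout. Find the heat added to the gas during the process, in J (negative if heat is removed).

37200 J

n = P₁V₁/(RT₁) = 548×26.4/(8.314×593) = 2.93 mol.
Polytropic n=1.4: T₂ = T₁(V₁/V₂)^(n−1) = 593×(5.18)^0.40 = 1150 K; P₂ = P₁(V₁/V₂)^n = 5480 kPa.
W = (P₁V₁−P₂V₂)/(n−1) = (548×26.4−5480×5.10)/0.40 = -33700 J.
ΔU = nCvΔT = 2.93×43.8×(1150−593) = 70900 J.
Q = ΔU + W = 37200 J.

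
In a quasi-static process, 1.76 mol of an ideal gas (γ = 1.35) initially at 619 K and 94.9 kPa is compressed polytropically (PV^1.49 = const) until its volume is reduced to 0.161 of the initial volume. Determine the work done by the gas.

V₁ = nRT₁/P₁ = 1.76×8.314×619/94.9 = 95.4 L.
Polytropic n=1.49: T₂ = T₁(V₁/V₂)^(n−1) = 619×(6.21)^0.49 = 1510 K; P₂ = P₁(V₁/V₂)^n = 1440 kPa.
W = (P₁V₁−P₂V₂)/(n−1) = (94.9×95.4−1440×15.4)/0.49 = -26700 J.

-26700 J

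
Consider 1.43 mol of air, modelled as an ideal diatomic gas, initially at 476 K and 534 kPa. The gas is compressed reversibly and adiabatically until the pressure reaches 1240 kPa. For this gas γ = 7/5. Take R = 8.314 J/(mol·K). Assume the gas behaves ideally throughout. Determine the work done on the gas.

V₁ = nRT₁/P₁ = 1.43×8.314×476/534 = 10.6 L.
Adiabatic: T₂/T₁ = (P₂/P₁)^((γ−1)/γ) ⇒ T₂ = 476×(2.32)^0.286 = 606 K; V₂ = 5.81 L.
ΔU = nCvΔT = 1.43×20.8×(606−476) = 3850 J.
Q = 0 for an adiabatic process, so W = −ΔU = -3850 J.
Work done on the gas = −W_by = 3850 J.

3850 J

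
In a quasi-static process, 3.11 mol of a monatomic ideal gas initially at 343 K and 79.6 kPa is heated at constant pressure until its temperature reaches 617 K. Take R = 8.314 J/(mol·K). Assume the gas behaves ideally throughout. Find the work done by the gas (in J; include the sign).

V₁ = nRT₁/P₁ = 3.11×8.314×343/79.6 = 111 L.
Isobaric: P stays 79.6 kPa; V/T = const ⇒ T₂ = 617 K, V₂ = 200 L.
W = PΔV = 79.6×(200−111) kPa·L = 7080 J.

7080 J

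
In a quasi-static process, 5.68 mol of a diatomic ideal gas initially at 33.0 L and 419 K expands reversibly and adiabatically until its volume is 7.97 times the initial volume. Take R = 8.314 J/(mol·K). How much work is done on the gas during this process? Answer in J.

P₁ = nRT₁/V₁ = 5.68×8.314×419/33.0 = 600 kPa.
Adiabatic: TV^(γ−1) = const ⇒ T₂ = 419×(0.125)^0.400 = 183 K; PV^γ = const ⇒ P₂ = 32.8 kPa.
ΔU = nCvΔT = 5.68×20.8×(183−419) = -27900 J.
Q = 0 for an adiabatic process, so W = −ΔU = 27900 J.
Work done on the gas = −W_by = -27900 J.

-27900 J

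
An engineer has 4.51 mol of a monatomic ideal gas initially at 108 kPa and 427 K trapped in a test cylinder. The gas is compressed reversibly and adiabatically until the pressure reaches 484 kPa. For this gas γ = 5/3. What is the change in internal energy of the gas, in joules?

V₁ = nRT₁/P₁ = 4.51×8.314×427/108 = 148 L.
Adiabatic: T₂/T₁ = (P₂/P₁)^((γ−1)/γ) ⇒ T₂ = 427×(4.48)^0.400 = 778 K; V₂ = 60.3 L.
For an ideal gas ΔU = nCvΔT with Cv = (3/2)R = 12.5 J/(mol·K).
ΔU = 4.51×12.5×(778−427) = 19700 J.

19700 J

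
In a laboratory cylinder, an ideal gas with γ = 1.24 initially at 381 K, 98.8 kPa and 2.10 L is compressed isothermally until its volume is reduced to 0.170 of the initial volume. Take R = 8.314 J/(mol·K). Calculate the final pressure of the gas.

Isothermal: T stays 381 K; PV = const ⇒ V₂ = 0.357 L, P₂ = 581 kPa.

581 kPa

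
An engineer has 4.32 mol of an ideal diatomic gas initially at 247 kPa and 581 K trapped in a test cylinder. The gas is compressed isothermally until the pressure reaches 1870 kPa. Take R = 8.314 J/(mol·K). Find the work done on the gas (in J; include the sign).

42200 J

V₁ = nRT₁/P₁ = 4.32×8.314×581/247 = 84.5 L.
Isothermal: T stays 581 K; PV = const ⇒ V₂ = 11.2 L, P₂ = 1870 kPa.
W = nRT ln(V₂/V₁) = 4.32×8.314×581×ln(0.132) = -42200 J.
Work done on the gas = −W_by = 42200 J.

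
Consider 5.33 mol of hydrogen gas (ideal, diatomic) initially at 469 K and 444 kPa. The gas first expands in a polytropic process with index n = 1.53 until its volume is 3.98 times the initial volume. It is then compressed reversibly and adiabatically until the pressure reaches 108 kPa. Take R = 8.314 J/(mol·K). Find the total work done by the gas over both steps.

V₁ = nRT₁/P₁ = 5.33×8.314×469/444 = 46.8 L.
Step 1 — Polytropic n=1.53: T₂ = T₁(V₁/V₂)^(n−1) = 469×(0.251)^0.53 = 226 K; P₂ = P₁(V₁/V₂)^n = 53.6 kPa.
W = (P₁V₁−P₂V₂)/(n−1) = (444×46.8−53.6×186)/0.53 = 20400 J.
ΔU = nCvΔT = 5.33×20.8×(226−469) = -27000 J.
Q = ΔU + W = -6620 J.
State after step 1: P = 53.6 kPa, V = 186 L, T = 226 K.
Step 2 — Adiabatic: T₂/T₁ = (P₂/P₁)^((γ−1)/γ) ⇒ T₂ = 226×(2.01)^0.286 = 275 K; V₂ = 113 L.
ΔU = nCvΔT = 5.33×20.8×(275−226) = 5530 J.
Q = 0 for an adiabatic process, so W = −ΔU = -5530 J.
Net over both steps: W = 14800 J, Q = -6620 J, ΔU = -21400 J.

14800 J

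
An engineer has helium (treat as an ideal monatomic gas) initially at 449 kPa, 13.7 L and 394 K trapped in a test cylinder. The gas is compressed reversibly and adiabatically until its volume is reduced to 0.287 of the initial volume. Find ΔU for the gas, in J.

12000 J

n = P₁V₁/(RT₁) = 449×13.7/(8.314×394) = 1.88 mol.
Adiabatic: TV^(γ−1) = const ⇒ T₂ = 394×(3.48)^0.667 = 906 K; PV^γ = const ⇒ P₂ = 3600 kPa.
For an ideal gas ΔU = nCvΔT with Cv = (3/2)R = 12.5 J/(mol·K).
ΔU = 1.88×12.5×(906−394) = 12000 J.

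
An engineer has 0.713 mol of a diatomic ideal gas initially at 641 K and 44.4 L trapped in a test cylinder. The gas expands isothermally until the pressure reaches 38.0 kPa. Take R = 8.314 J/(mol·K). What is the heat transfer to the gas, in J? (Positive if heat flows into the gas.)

P₁ = nRT₁/V₁ = 0.713×8.314×641/44.4 = 85.6 kPa.
Isothermal: T stays 641 K; PV = const ⇒ V₂ = 100 L, P₂ = 38.0 kPa.
ΔU = 0 (ideal gas, T constant).
W = nRT ln(V₂/V₁) = 0.713×8.314×641×ln(2.25) = 3080 J.
Q = ΔU + W = 3080 J.

3080 J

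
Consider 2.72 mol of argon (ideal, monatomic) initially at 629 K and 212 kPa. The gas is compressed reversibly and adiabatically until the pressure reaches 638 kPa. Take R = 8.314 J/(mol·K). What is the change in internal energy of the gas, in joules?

11800 J

V₁ = nRT₁/P₁ = 2.72×8.314×629/212 = 67.1 L.
Adiabatic: T₂/T₁ = (P₂/P₁)^((γ−1)/γ) ⇒ T₂ = 629×(3.01)^0.400 = 977 K; V₂ = 34.6 L.
For an ideal gas ΔU = nCvΔT with Cv = (3/2)R = 12.5 J/(mol·K).
ΔU = 2.72×12.5×(977−629) = 11800 J.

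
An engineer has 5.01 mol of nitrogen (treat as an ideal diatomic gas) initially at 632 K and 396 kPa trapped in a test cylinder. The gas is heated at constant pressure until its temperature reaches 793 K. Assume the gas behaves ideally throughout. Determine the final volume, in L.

83.4 L

V₁ = nRT₁/P₁ = 5.01×8.314×632/396 = 66.5 L.
Isobaric: P stays 396 kPa; V/T = const ⇒ T₂ = 793 K, V₂ = 83.4 L.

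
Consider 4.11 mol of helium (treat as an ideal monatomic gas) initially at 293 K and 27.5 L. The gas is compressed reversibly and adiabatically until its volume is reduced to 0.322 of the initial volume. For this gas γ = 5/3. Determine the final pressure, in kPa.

P₁ = nRT₁/V₁ = 4.11×8.314×293/27.5 = 364 kPa.
Adiabatic: TV^(γ−1) = const ⇒ T₂ = 293×(3.11)^0.667 = 624 K; PV^γ = const ⇒ P₂ = 2410 kPa.

2410 kPa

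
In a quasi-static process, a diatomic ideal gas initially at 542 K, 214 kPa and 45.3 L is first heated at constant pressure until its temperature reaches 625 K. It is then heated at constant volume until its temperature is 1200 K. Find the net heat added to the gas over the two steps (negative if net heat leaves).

30900 J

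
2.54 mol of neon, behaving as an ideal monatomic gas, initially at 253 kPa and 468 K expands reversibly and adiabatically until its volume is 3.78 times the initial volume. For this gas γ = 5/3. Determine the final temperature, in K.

V₁ = nRT₁/P₁ = 2.54×8.314×468/253 = 39.1 L.
Adiabatic: TV^(γ−1) = const ⇒ T₂ = 468×(0.265)^0.667 = 193 K; PV^γ = const ⇒ P₂ = 27.6 kPa.

193 K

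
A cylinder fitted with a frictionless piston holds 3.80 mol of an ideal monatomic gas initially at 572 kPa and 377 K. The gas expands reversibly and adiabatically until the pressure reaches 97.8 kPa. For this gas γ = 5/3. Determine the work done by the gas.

9050 J

V₁ = nRT₁/P₁ = 3.80×8.314×377/572 = 20.8 L.
Adiabatic: T₂/T₁ = (P₂/P₁)^((γ−1)/γ) ⇒ T₂ = 377×(0.171)^0.400 = 186 K; V₂ = 60.1 L.
ΔU = nCvΔT = 3.80×12.5×(186−377) = -9050 J.
Q = 0 for an adiabatic process, so W = −ΔU = 9050 J.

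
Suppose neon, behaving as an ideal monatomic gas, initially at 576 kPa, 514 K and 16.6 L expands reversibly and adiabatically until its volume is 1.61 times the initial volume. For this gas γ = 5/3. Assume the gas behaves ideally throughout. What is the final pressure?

260 kPa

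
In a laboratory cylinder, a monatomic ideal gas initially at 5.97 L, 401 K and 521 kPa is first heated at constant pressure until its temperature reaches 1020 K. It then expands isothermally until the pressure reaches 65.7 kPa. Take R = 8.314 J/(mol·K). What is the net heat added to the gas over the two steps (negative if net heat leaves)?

n = P₁V₁/(RT₁) = 521×5.97/(8.314×401) = 0.933 mol.
Step 1 — Isobaric: P stays 521 kPa; V/T = const ⇒ T₂ = 1020 K, V₂ = 15.2 L.
W = PΔV = 521×(15.2−5.97) kPa·L = 4800 J.
ΔU = nCvΔT = 0.933×12.5×(1020−401) = 7200 J.
Q = ΔU + W = nCpΔT = 12000 J.
State after step 1: P = 521 kPa, V = 15.2 L, T = 1020 K.
Step 2 — Isothermal: T stays 1020 K; PV = const ⇒ V₂ = 120 L, P₂ = 65.7 kPa.
ΔU = 0 (ideal gas, T constant).
W = nRT ln(V₂/V₁) = 0.933×8.314×1020×ln(7.93) = 16400 J.
Q = ΔU + W = 16400 J.
Net over both steps: W = 21200 J, Q = 28400 J, ΔU = 7200 J.

28400 J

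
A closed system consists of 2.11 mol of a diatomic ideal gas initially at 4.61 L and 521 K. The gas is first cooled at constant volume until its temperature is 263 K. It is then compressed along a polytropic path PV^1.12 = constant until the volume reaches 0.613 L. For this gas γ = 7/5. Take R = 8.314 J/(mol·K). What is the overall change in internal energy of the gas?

P₁ = nRT₁/V₁ = 2.11×8.314×521/4.61 = 1980 kPa.
Step 1 — Isochoric: V stays 4.61 L; P/T = const ⇒ T₂ = 263 K, P₂ = 1000 kPa.
W = 0 (no volume change).
ΔU = nCvΔT = 2.11×20.8×(263−521) = -11300 J.
Q = ΔU = -11300 J.
State after step 1: P = 1000 kPa, V = 4.61 L, T = 263 K.
Step 2 — Polytropic n=1.12: T₂ = T₁(V₁/V₂)^(n−1) = 263×(7.52)^0.12 = 335 K; P₂ = P₁(V₁/V₂)^n = 9590 kPa.
W = (P₁V₁−P₂V₂)/(n−1) = (1000×4.61−9590×0.613)/0.12 = -10500 J.
ΔU = nCvΔT = 2.11×20.8×(335−263) = 3160 J.
Q = ΔU + W = -7370 J.
Net over both steps: W = -10500 J, Q = -18700 J, ΔU = -8160 J.

-8160 J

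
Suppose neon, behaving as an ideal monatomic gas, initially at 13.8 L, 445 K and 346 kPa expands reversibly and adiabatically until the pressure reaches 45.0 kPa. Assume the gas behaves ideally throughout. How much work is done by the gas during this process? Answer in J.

n = P₁V₁/(RT₁) = 346×13.8/(8.314×445) = 1.29 mol.
Adiabatic: T₂/T₁ = (P₂/P₁)^((γ−1)/γ) ⇒ T₂ = 445×(0.130)^0.400 = 197 K; V₂ = 46.9 L.
ΔU = nCvΔT = 1.29×12.5×(197−445) = -3990 J.
Q = 0 for an adiabatic process, so W = −ΔU = 3990 J.

3990 J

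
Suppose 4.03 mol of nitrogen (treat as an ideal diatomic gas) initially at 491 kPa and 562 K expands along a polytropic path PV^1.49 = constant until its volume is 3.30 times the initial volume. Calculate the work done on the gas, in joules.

-17000 J

V₁ = nRT₁/P₁ = 4.03×8.314×562/491 = 38.4 L.
Polytropic n=1.49: T₂ = T₁(V₁/V₂)^(n−1) = 562×(0.303)^0.49 = 313 K; P₂ = P₁(V₁/V₂)^n = 82.9 kPa.
W = (P₁V₁−P₂V₂)/(n−1) = (491×38.4−82.9×127)/0.49 = 17000 J.
Work done on the gas = −W_by = -17000 J.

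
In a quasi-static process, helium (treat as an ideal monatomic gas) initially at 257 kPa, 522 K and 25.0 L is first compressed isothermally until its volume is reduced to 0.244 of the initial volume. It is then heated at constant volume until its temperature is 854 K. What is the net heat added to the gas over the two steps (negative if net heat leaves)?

n = P₁V₁/(RT₁) = 257×25.0/(8.314×522) = 1.48 mol.
Step 1 — Isothermal: T stays 522 K; PV = const ⇒ V₂ = 6.10 L, P₂ = 1050 kPa.
ΔU = 0 (ideal gas, T constant).
W = nRT ln(V₂/V₁) = 1.48×8.314×522×ln(0.244) = -9060 J.
Q = ΔU + W = -9060 J.
State after step 1: P = 1050 kPa, V = 6.10 L, T = 522 K.
Step 2 — Isochoric: V stays 6.10 L; P/T = const ⇒ T₂ = 854 K, P₂ = 1720 kPa.
W = 0 (no volume change).
ΔU = nCvΔT = 1.48×12.5×(854−522) = 6130 J.
Q = ΔU = 6130 J.
Net over both steps: W = -9060 J, Q = -2930 J, ΔU = 6130 J.

-2930 J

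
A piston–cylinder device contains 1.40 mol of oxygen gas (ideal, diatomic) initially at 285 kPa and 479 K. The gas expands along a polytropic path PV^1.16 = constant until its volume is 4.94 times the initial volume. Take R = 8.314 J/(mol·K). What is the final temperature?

371 K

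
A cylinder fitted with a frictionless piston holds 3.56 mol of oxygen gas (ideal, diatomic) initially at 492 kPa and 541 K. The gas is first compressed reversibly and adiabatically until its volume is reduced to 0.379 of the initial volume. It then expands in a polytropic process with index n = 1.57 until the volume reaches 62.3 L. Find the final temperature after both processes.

V₁ = nRT₁/P₁ = 3.56×8.314×541/492 = 32.5 L.
Step 1 — Adiabatic: TV^(γ−1) = const ⇒ T₂ = 541×(2.64)^0.400 = 798 K; PV^γ = const ⇒ P₂ = 1910 kPa.
ΔU = nCvΔT = 3.56×20.8×(798−541) = 19000 J.
Q = 0 for an adiabatic process, so W = −ΔU = -19000 J.
State after step 1: P = 1910 kPa, V = 12.3 L, T = 798 K.
Step 2 — Polytropic n=1.57: T₂ = T₁(V₁/V₂)^(n−1) = 798×(0.198)^0.57 = 317 K; P₂ = P₁(V₁/V₂)^n = 151 kPa.
W = (P₁V₁−P₂V₂)/(n−1) = (1910×12.3−151×62.3)/0.57 = 25000 J.
ΔU = nCvΔT = 3.56×20.8×(317−798) = -35600 J.
Q = ΔU + W = -10600 J.
Net over both steps: W = 5980 J, Q = -10600 J, ΔU = -16600 J.

317 K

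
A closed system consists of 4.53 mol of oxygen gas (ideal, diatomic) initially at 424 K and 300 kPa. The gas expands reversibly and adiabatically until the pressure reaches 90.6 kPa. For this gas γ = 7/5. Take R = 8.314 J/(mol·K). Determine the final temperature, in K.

301 K

V₁ = nRT₁/P₁ = 4.53×8.314×424/300 = 53.2 L.
Adiabatic: T₂/T₁ = (P₂/P₁)^((γ−1)/γ) ⇒ T₂ = 424×(0.302)^0.286 = 301 K; V₂ = 125 L.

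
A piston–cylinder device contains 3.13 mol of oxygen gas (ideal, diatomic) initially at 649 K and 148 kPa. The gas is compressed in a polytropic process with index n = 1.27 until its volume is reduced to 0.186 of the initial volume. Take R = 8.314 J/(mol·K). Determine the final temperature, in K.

V₁ = nRT₁/P₁ = 3.13×8.314×649/148 = 114 L.
Polytropic n=1.27: T₂ = T₁(V₁/V₂)^(n−1) = 649×(5.38)^0.27 = 1020 K; P₂ = P₁(V₁/V₂)^n = 1250 kPa.

1020 K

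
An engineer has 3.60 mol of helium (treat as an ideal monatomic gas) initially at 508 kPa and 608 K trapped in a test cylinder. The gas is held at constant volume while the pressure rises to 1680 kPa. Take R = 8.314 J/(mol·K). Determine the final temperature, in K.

V₁ = nRT₁/P₁ = 3.60×8.314×608/508 = 35.8 L.
Isochoric: V stays 35.8 L; P/T = const ⇒ T₂ = 2010 K, P₂ = 1680 kPa.

2010 K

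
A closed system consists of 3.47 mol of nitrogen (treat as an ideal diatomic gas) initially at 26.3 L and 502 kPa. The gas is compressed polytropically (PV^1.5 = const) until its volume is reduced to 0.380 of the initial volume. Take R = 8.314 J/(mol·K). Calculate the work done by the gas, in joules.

-16400 J

T₁ = P₁V₁/(nR) = 502×26.3/(3.47×8.314) = 458 K.
Polytropic n=1.5: T₂ = T₁(V₁/V₂)^(n−1) = 458×(2.63)^0.50 = 742 K; P₂ = P₁(V₁/V₂)^n = 2140 kPa.
W = (P₁V₁−P₂V₂)/(n−1) = (502×26.3−2140×9.99)/0.50 = -16400 J.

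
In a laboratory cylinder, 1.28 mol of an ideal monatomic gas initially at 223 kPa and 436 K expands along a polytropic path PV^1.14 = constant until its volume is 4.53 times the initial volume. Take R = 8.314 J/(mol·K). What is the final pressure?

39.8 kPa

V₁ = nRT₁/P₁ = 1.28×8.314×436/223 = 20.8 L.
Polytropic n=1.14: T₂ = T₁(V₁/V₂)^(n−1) = 436×(0.221)^0.14 = 353 K; P₂ = P₁(V₁/V₂)^n = 39.8 kPa.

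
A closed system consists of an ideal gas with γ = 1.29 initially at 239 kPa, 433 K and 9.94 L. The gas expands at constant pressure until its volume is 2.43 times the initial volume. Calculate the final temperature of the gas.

Isobaric: P stays 239 kPa; V/T = const ⇒ T₂ = 1050 K, V₂ = 24.2 L.

1050 K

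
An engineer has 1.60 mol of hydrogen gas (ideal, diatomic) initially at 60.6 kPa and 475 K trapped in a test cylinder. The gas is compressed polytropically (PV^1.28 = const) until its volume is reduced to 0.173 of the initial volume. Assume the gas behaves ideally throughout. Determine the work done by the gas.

-14300 J

V₁ = nRT₁/P₁ = 1.60×8.314×475/60.6 = 104 L.
Polytropic n=1.28: T₂ = T₁(V₁/V₂)^(n−1) = 475×(5.78)^0.28 = 776 K; P₂ = P₁(V₁/V₂)^n = 572 kPa.
W = (P₁V₁−P₂V₂)/(n−1) = (60.6×104−572×18.0)/0.28 = -14300 J.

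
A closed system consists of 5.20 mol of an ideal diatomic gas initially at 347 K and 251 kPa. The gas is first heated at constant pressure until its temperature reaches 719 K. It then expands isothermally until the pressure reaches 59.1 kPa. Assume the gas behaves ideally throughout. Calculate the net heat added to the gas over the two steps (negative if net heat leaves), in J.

101000 J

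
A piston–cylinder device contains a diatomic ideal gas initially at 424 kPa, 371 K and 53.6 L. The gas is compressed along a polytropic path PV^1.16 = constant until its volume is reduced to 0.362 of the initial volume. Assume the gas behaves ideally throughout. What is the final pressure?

Polytropic n=1.16: T₂ = T₁(V₁/V₂)^(n−1) = 371×(2.76)^0.16 = 436 K; P₂ = P₁(V₁/V₂)^n = 1380 kPa.

1380 kPa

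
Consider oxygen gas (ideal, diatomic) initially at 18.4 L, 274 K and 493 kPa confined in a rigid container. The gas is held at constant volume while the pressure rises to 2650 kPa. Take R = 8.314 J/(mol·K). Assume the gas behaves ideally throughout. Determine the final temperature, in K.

Isochoric: V stays 18.4 L; P/T = const ⇒ T₂ = 1470 K, P₂ = 2650 kPa.

1470 K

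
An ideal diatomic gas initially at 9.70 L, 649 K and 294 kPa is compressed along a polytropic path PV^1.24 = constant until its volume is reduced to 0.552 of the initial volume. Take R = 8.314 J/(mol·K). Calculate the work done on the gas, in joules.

n = P₁V₁/(RT₁) = 294×9.70/(8.314×649) = 0.529 mol.
Polytropic n=1.24: T₂ = T₁(V₁/V₂)^(n−1) = 649×(1.81)^0.24 = 748 K; P₂ = P₁(V₁/V₂)^n = 614 kPa.
W = (P₁V₁−P₂V₂)/(n−1) = (294×9.70−614×5.35)/0.24 = -1820 J.
Work done on the gas = −W_by = 1820 J.

1820 J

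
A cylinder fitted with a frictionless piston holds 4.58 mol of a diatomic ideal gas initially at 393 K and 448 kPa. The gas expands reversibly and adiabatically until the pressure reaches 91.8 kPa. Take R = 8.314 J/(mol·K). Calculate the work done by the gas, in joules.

13600 J

V₁ = nRT₁/P₁ = 4.58×8.314×393/448 = 33.4 L.
Adiabatic: T₂/T₁ = (P₂/P₁)^((γ−1)/γ) ⇒ T₂ = 393×(0.205)^0.286 = 250 K; V₂ = 104 L.
ΔU = nCvΔT = 4.58×20.8×(250−393) = -13600 J.
Q = 0 for an adiabatic process, so W = −ΔU = 13600 J.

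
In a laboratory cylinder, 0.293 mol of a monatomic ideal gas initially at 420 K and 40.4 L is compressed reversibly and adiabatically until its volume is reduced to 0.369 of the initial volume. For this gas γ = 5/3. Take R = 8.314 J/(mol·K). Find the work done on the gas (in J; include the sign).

1450 J

P₁ = nRT₁/V₁ = 0.293×8.314×420/40.4 = 25.3 kPa.
Adiabatic: TV^(γ−1) = const ⇒ T₂ = 420×(2.71)^0.667 = 816 K; PV^γ = const ⇒ P₂ = 133 kPa.
ΔU = nCvΔT = 0.293×12.5×(816−420) = 1450 J.
Q = 0 for an adiabatic process, so W = −ΔU = -1450 J.
Work done on the gas = −W_by = 1450 J.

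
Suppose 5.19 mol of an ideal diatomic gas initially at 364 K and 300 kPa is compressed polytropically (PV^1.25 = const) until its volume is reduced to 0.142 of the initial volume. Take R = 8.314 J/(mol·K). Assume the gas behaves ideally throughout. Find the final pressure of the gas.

V₁ = nRT₁/P₁ = 5.19×8.314×364/300 = 52.4 L.
Polytropic n=1.25: T₂ = T₁(V₁/V₂)^(n−1) = 364×(7.04)^0.25 = 593 K; P₂ = P₁(V₁/V₂)^n = 3440 kPa.

3440 kPa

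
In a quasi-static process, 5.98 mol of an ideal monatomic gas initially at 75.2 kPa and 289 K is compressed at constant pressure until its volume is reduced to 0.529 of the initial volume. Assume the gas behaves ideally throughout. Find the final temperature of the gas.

V₁ = nRT₁/P₁ = 5.98×8.314×289/75.2 = 191 L.
Isobaric: P stays 75.2 kPa; V/T = const ⇒ T₂ = 153 K, V₂ = 101 L.

153 K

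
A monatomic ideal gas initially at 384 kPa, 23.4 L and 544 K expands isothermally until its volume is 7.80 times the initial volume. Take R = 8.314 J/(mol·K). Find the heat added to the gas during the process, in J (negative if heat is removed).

18500 J

n = P₁V₁/(RT₁) = 384×23.4/(8.314×544) = 1.99 mol.
Isothermal: T stays 544 K; PV = const ⇒ V₂ = 183 L, P₂ = 49.2 kPa.
ΔU = 0 (ideal gas, T constant).
W = nRT ln(V₂/V₁) = 1.99×8.314×544×ln(7.80) = 18500 J.
Q = ΔU + W = 18500 J.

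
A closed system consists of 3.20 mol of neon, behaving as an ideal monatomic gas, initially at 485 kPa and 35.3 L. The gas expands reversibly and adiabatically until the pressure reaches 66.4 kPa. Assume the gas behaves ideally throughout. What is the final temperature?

T₁ = P₁V₁/(nR) = 485×35.3/(3.20×8.314) = 644 K.
Adiabatic: T₂/T₁ = (P₂/P₁)^((γ−1)/γ) ⇒ T₂ = 644×(0.137)^0.400 = 290 K; V₂ = 116 L.

290 K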